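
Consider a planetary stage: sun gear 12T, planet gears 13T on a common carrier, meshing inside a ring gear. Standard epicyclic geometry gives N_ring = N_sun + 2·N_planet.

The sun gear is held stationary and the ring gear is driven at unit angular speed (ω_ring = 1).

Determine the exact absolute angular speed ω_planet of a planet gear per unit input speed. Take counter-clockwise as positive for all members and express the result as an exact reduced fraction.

N_ring = 12 + 2·13 = 38
12(ω_s−ω_c) = −38(ω_r−ω_c),  ω_s=0, ω_r=1
12(0−ω_c) = −38(1−ω_c)  ⇒  50ω_c = 38  ⇒  ω_c = 19/25
sun–planet: 12·(0−19/25) = −13·(ω_p−ω_c)  ⇒  ω_p−ω_c = −(12/13)·(-19/25) = 228/325
ω_p = 19/25 + 228/325 = 19/13

19/13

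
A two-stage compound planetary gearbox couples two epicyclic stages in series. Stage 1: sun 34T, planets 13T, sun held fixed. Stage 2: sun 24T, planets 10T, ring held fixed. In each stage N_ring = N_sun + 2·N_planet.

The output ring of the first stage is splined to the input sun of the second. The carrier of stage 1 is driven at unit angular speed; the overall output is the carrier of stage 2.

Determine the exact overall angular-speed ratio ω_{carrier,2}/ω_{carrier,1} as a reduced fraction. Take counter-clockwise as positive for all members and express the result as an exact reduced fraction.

47/85

Stage 1: N_ring = 34 + 2·13 = 60
Stage 1: 34(ω_s−ω_c) = −60(ω_r−ω_c),  ω_s=0, ω_c=1
Stage 1: ω_r = 1 − (34/60)(0−1) = 47/30
  ⇒ ω_r¹/ω_c¹ = 47/30
Stage 2: N_ring = 24 + 2·10 = 44
Stage 2: 24(ω_s−ω_c) = −44(ω_r−ω_c),  ω_r=0, ω_s=1
Stage 2: 24(1−ω_c) = −44(0−ω_c)  ⇒  68ω_c = 24  ⇒  ω_c = 6/17
  ⇒ ω_c²/ω_s² = 6/17
Coupling ω_s² = ω_r¹ ⇒ overall = 47/30 × 6/17 = 47/85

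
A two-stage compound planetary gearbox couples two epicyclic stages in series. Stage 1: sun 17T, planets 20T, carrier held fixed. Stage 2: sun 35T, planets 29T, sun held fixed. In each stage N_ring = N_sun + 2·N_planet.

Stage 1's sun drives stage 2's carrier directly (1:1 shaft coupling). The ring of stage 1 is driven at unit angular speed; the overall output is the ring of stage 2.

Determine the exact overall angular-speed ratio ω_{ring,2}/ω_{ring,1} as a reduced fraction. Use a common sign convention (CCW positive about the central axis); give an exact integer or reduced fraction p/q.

Stage 1: N_ring = 17 + 2·20 = 57
Stage 1: 17(ω_s−ω_c) = −57(ω_r−ω_c),  ω_c=0, ω_r=1
Stage 1: ω_s = 0 − (57/17)(1−0) = -57/17
  ⇒ ω_s¹/ω_r¹ = -57/17
Stage 2: N_ring = 35 + 2·29 = 93
Stage 2: 35(ω_s−ω_c) = −93(ω_r−ω_c),  ω_s=0, ω_c=1
Stage 2: ω_r = 1 − (35/93)(0−1) = 128/93
  ⇒ ω_r²/ω_c² = 128/93
Coupling ω_c² = ω_s¹ ⇒ overall = -57/17 × 128/93 = -2432/527

-2432/527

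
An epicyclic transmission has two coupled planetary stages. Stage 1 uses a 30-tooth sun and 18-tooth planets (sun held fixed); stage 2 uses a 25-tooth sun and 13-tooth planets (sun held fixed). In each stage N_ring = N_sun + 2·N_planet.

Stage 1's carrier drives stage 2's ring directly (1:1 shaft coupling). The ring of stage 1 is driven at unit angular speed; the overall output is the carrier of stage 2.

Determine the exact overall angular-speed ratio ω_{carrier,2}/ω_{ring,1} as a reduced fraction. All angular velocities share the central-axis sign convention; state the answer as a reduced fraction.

Stage 1: N_ring = 30 + 2·18 = 66
Stage 1: 30(ω_s−ω_c) = −66(ω_r−ω_c),  ω_s=0, ω_r=1
Stage 1: 30(0−ω_c) = −66(1−ω_c)  ⇒  96ω_c = 66  ⇒  ω_c = 11/16
  ⇒ ω_c¹/ω_r¹ = 11/16
Stage 2: N_ring = 25 + 2·13 = 51
Stage 2: 25(ω_s−ω_c) = −51(ω_r−ω_c),  ω_s=0, ω_r=1
Stage 2: 25(0−ω_c) = −51(1−ω_c)  ⇒  76ω_c = 51  ⇒  ω_c = 51/76
  ⇒ ω_c²/ω_r² = 51/76
Coupling ω_r² = ω_c¹ ⇒ overall = 11/16 × 51/76 = 561/1216

561/1216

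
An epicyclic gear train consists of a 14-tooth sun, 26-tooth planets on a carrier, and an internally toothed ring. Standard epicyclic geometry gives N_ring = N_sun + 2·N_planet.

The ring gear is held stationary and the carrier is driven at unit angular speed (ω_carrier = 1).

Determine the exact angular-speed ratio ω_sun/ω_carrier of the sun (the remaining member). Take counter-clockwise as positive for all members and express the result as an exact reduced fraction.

40/7

N_ring = 14 + 2·26 = 66
14(ω_s−ω_c) = −66(ω_r−ω_c),  ω_r=0, ω_c=1
ω_s = 1 − (66/14)(0−1) = 40/7
ω_s/ω_c = 40/7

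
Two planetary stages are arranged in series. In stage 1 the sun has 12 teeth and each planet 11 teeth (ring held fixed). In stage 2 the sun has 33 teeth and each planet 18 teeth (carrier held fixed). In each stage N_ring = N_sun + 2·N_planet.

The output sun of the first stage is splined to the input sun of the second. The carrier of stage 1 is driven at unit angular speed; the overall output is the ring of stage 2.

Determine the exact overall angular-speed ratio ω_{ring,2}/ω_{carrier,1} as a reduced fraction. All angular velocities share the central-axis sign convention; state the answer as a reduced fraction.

-11/6

Stage 1: N_ring = 12 + 2·11 = 34
Stage 1: 12(ω_s−ω_c) = −34(ω_r−ω_c),  ω_r=0, ω_c=1
Stage 1: ω_s = 1 − (34/12)(0−1) = 23/6
  ⇒ ω_s¹/ω_c¹ = 23/6
Stage 2: N_ring = 33 + 2·18 = 69
Stage 2: 33(ω_s−ω_c) = −69(ω_r−ω_c),  ω_c=0, ω_s=1
Stage 2: ω_r = 0 − (33/69)(1−0) = -11/23
  ⇒ ω_r²/ω_s² = -11/23
Coupling ω_s² = ω_s¹ ⇒ overall = 23/6 × -11/23 = -11/6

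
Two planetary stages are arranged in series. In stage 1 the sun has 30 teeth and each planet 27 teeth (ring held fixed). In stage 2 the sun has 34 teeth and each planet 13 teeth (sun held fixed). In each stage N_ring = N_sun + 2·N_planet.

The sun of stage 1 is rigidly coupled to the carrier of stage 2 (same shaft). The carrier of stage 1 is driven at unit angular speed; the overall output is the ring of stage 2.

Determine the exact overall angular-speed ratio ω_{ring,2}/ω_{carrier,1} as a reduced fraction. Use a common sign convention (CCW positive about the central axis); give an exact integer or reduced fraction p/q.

Stage 1: N_ring = 30 + 2·27 = 84
Stage 1: 30(ω_s−ω_c) = −84(ω_r−ω_c),  ω_r=0, ω_c=1
Stage 1: ω_s = 1 − (84/30)(0−1) = 19/5
  ⇒ ω_s¹/ω_c¹ = 19/5
Stage 2: N_ring = 34 + 2·13 = 60
Stage 2: 34(ω_s−ω_c) = −60(ω_r−ω_c),  ω_s=0, ω_c=1
Stage 2: ω_r = 1 − (34/60)(0−1) = 47/30
  ⇒ ω_r²/ω_c² = 47/30
Coupling ω_c² = ω_s¹ ⇒ overall = 19/5 × 47/30 = 893/150

893/150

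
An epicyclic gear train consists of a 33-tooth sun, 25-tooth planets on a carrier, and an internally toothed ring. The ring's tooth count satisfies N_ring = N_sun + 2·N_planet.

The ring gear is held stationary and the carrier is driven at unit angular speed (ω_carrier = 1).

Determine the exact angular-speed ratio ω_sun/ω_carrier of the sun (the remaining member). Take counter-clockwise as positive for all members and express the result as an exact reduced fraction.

116/33

N_ring = 33 + 2·25 = 83
33(ω_s−ω_c) = −83(ω_r−ω_c),  ω_r=0, ω_c=1
ω_s = 1 − (83/33)(0−1) = 116/33
ω_s/ω_c = 116/33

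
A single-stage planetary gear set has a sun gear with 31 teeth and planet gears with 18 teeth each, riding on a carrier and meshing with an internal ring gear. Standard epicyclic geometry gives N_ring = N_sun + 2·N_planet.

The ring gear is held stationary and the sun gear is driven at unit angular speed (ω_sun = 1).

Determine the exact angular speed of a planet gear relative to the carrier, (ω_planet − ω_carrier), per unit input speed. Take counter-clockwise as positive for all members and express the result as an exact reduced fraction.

-2077/1764

N_ring = 31 + 2·18 = 67
31(ω_s−ω_c) = −67(ω_r−ω_c),  ω_r=0, ω_s=1
31(1−ω_c) = −67(0−ω_c)  ⇒  98ω_c = 31  ⇒  ω_c = 31/98
sun–planet: 31·(1−31/98) = −18·(ω_p−ω_c)  ⇒  ω_p−ω_c = −(31/18)·(67/98) = -2077/1764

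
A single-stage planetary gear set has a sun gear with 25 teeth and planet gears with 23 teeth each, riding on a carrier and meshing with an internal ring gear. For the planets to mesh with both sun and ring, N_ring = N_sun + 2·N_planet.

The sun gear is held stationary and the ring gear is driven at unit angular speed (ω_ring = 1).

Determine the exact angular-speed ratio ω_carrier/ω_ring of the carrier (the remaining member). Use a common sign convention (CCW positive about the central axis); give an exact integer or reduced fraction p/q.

71/96

N_ring = 25 + 2·23 = 71
25(ω_s−ω_c) = −71(ω_r−ω_c),  ω_s=0, ω_r=1
25(0−ω_c) = −71(1−ω_c)  ⇒  96ω_c = 71  ⇒  ω_c = 71/96
ω_c/ω_r = 71/96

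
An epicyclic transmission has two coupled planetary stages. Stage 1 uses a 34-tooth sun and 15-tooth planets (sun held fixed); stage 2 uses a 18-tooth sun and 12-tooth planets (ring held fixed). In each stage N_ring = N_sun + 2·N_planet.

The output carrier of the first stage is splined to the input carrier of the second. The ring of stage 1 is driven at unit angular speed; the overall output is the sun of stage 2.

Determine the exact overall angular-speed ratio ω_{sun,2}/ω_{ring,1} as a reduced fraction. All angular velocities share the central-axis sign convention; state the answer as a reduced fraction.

320/147

Stage 1: N_ring = 34 + 2·15 = 64
Stage 1: 34(ω_s−ω_c) = −64(ω_r−ω_c),  ω_s=0, ω_r=1
Stage 1: 34(0−ω_c) = −64(1−ω_c)  ⇒  98ω_c = 64  ⇒  ω_c = 32/49
  ⇒ ω_c¹/ω_r¹ = 32/49
Stage 2: N_ring = 18 + 2·12 = 42
Stage 2: 18(ω_s−ω_c) = −42(ω_r−ω_c),  ω_r=0, ω_c=1
Stage 2: ω_s = 1 − (42/18)(0−1) = 10/3
  ⇒ ω_s²/ω_c² = 10/3
Coupling ω_c² = ω_c¹ ⇒ overall = 32/49 × 10/3 = 320/147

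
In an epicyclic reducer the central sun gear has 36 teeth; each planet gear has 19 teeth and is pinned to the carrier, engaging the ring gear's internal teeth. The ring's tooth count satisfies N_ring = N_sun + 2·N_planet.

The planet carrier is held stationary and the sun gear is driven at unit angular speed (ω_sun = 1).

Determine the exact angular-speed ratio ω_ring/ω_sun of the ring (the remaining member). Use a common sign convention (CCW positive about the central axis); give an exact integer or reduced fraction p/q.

N_ring = 36 + 2·19 = 74
36(ω_s−ω_c) = −74(ω_r−ω_c),  ω_c=0, ω_s=1
ω_r = 0 − (36/74)(1−0) = -18/37
ω_r/ω_s = -18/37

-18/37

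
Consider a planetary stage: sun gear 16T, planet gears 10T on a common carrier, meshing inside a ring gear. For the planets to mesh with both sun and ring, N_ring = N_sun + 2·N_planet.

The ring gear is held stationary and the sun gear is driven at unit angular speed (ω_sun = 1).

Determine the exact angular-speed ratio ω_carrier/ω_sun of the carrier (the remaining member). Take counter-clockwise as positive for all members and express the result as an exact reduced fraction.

N_ring = 16 + 2·10 = 36
16(ω_s−ω_c) = −36(ω_r−ω_c),  ω_r=0, ω_s=1
16(1−ω_c) = −36(0−ω_c)  ⇒  52ω_c = 16  ⇒  ω_c = 4/13
ω_c/ω_s = 4/13

4/13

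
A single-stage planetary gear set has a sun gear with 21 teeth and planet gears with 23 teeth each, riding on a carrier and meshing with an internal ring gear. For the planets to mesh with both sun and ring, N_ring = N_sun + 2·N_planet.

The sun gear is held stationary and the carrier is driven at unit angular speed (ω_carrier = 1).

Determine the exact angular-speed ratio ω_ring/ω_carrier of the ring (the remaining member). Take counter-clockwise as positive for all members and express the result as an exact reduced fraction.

N_ring = 21 + 2·23 = 67
21(ω_s−ω_c) = −67(ω_r−ω_c),  ω_s=0, ω_c=1
ω_r = 1 − (21/67)(0−1) = 88/67
ω_r/ω_c = 88/67

88/67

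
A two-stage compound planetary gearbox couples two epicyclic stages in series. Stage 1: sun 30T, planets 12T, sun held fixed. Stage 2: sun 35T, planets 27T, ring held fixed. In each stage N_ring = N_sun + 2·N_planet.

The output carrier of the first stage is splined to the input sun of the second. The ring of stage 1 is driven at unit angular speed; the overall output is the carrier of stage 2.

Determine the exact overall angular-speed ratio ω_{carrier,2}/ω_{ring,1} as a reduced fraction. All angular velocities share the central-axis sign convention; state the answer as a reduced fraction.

45/248

Stage 1: N_ring = 30 + 2·12 = 54
Stage 1: 30(ω_s−ω_c) = −54(ω_r−ω_c),  ω_s=0, ω_r=1
Stage 1: 30(0−ω_c) = −54(1−ω_c)  ⇒  84ω_c = 54  ⇒  ω_c = 9/14
  ⇒ ω_c¹/ω_r¹ = 9/14
Stage 2: N_ring = 35 + 2·27 = 89
Stage 2: 35(ω_s−ω_c) = −89(ω_r−ω_c),  ω_r=0, ω_s=1
Stage 2: 35(1−ω_c) = −89(0−ω_c)  ⇒  124ω_c = 35  ⇒  ω_c = 35/124
  ⇒ ω_c²/ω_s² = 35/124
Coupling ω_s² = ω_c¹ ⇒ overall = 9/14 × 35/124 = 45/248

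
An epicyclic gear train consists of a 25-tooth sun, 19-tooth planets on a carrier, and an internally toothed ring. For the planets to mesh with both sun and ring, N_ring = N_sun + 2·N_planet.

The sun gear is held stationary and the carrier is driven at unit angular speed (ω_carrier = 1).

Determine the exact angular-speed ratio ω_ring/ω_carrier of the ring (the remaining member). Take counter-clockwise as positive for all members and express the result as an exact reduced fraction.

88/63

N_ring = 25 + 2·19 = 63
25(ω_s−ω_c) = −63(ω_r−ω_c),  ω_s=0, ω_c=1
ω_r = 1 − (25/63)(0−1) = 88/63
ω_r/ω_c = 88/63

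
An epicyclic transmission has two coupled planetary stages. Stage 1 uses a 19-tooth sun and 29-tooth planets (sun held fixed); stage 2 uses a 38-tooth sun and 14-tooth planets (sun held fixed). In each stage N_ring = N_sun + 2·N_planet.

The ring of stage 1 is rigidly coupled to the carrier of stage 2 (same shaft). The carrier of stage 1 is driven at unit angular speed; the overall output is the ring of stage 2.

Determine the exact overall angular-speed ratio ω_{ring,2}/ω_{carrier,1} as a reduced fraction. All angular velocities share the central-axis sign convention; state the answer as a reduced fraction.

Stage 1: N_ring = 19 + 2·29 = 77
Stage 1: 19(ω_s−ω_c) = −77(ω_r−ω_c),  ω_s=0, ω_c=1
Stage 1: ω_r = 1 − (19/77)(0−1) = 96/77
  ⇒ ω_r¹/ω_c¹ = 96/77
Stage 2: N_ring = 38 + 2·14 = 66
Stage 2: 38(ω_s−ω_c) = −66(ω_r−ω_c),  ω_s=0, ω_c=1
Stage 2: ω_r = 1 − (38/66)(0−1) = 52/33
  ⇒ ω_r²/ω_c² = 52/33
Coupling ω_c² = ω_r¹ ⇒ overall = 96/77 × 52/33 = 1664/847

1664/847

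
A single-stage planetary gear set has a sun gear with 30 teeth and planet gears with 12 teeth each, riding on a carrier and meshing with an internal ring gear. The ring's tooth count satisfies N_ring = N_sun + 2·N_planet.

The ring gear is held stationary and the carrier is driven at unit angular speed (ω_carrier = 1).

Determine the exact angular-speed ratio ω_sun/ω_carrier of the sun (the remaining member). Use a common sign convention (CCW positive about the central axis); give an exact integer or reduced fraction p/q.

N_ring = 30 + 2·12 = 54
30(ω_s−ω_c) = −54(ω_r−ω_c),  ω_r=0, ω_c=1
ω_s = 1 − (54/30)(0−1) = 14/5
ω_s/ω_c = 14/5

14/5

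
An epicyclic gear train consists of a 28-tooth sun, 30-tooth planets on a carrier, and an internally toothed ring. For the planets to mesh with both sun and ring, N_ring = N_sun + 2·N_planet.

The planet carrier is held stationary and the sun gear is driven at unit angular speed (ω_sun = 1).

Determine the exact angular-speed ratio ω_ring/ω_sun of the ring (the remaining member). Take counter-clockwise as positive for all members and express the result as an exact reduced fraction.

N_ring = 28 + 2·30 = 88
28(ω_s−ω_c) = −88(ω_r−ω_c),  ω_c=0, ω_s=1
ω_r = 0 − (28/88)(1−0) = -7/22
ω_r/ω_s = -7/22

-7/22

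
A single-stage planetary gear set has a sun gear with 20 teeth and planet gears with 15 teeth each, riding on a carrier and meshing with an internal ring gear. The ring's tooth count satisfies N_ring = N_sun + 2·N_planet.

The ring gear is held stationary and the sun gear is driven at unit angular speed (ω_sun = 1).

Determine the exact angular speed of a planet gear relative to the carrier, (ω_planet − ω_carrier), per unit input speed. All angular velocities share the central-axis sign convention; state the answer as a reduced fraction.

-20/21

N_ring = 20 + 2·15 = 50
20(ω_s−ω_c) = −50(ω_r−ω_c),  ω_r=0, ω_s=1
20(1−ω_c) = −50(0−ω_c)  ⇒  70ω_c = 20  ⇒  ω_c = 2/7
sun–planet: 20·(1−2/7) = −15·(ω_p−ω_c)  ⇒  ω_p−ω_c = −(20/15)·(5/7) = -20/21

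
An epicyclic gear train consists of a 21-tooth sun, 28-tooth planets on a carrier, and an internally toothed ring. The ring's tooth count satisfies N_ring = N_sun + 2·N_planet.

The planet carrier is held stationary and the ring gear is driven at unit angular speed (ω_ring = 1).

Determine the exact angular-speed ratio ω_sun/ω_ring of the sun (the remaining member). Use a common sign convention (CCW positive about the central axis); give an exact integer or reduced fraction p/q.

N_ring = 21 + 2·28 = 77
21(ω_s−ω_c) = −77(ω_r−ω_c),  ω_c=0, ω_r=1
ω_s = 0 − (77/21)(1−0) = -11/3
ω_s/ω_r = -11/3

-11/3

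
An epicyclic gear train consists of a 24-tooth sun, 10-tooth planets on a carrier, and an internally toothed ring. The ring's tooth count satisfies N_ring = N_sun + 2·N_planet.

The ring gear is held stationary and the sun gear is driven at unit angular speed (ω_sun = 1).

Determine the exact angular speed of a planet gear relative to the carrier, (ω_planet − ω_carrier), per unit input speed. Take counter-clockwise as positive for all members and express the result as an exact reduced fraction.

-132/85

N_ring = 24 + 2·10 = 44
24(ω_s−ω_c) = −44(ω_r−ω_c),  ω_r=0, ω_s=1
24(1−ω_c) = −44(0−ω_c)  ⇒  68ω_c = 24  ⇒  ω_c = 6/17
sun–planet: 24·(1−6/17) = −10·(ω_p−ω_c)  ⇒  ω_p−ω_c = −(24/10)·(11/17) = -132/85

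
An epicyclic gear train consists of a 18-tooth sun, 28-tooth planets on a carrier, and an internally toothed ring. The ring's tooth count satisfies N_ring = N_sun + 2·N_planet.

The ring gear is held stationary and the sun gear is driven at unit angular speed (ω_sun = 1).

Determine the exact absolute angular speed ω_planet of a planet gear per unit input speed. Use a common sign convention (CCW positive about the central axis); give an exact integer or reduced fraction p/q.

N_ring = 18 + 2·28 = 74
18(ω_s−ω_c) = −74(ω_r−ω_c),  ω_r=0, ω_s=1
18(1−ω_c) = −74(0−ω_c)  ⇒  92ω_c = 18  ⇒  ω_c = 9/46
sun–planet: 18·(1−9/46) = −28·(ω_p−ω_c)  ⇒  ω_p−ω_c = −(18/28)·(37/46) = -333/644
ω_p = 9/46 − 333/644 = -9/28

-9/28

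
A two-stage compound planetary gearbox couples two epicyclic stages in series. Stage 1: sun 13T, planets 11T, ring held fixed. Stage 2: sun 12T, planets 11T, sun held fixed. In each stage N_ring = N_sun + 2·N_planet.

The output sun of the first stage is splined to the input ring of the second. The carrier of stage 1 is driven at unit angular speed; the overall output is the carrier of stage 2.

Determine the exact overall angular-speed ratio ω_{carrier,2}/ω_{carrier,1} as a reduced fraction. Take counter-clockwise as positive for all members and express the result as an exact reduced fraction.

Stage 1: N_ring = 13 + 2·11 = 35
Stage 1: 13(ω_s−ω_c) = −35(ω_r−ω_c),  ω_r=0, ω_c=1
Stage 1: ω_s = 1 − (35/13)(0−1) = 48/13
  ⇒ ω_s¹/ω_c¹ = 48/13
Stage 2: N_ring = 12 + 2·11 = 34
Stage 2: 12(ω_s−ω_c) = −34(ω_r−ω_c),  ω_s=0, ω_r=1
Stage 2: 12(0−ω_c) = −34(1−ω_c)  ⇒  46ω_c = 34  ⇒  ω_c = 17/23
  ⇒ ω_c²/ω_r² = 17/23
Coupling ω_r² = ω_s¹ ⇒ overall = 48/13 × 17/23 = 816/299

816/299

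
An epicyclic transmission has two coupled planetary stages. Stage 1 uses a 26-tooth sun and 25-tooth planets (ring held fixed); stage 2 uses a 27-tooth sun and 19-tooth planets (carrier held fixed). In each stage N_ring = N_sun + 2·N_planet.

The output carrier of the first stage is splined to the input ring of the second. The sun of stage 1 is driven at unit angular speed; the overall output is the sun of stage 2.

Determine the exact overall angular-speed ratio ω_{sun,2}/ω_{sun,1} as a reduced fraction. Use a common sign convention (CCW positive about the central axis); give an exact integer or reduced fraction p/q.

Stage 1: N_ring = 26 + 2·25 = 76
Stage 1: 26(ω_s−ω_c) = −76(ω_r−ω_c),  ω_r=0, ω_s=1
Stage 1: 26(1−ω_c) = −76(0−ω_c)  ⇒  102ω_c = 26  ⇒  ω_c = 13/51
  ⇒ ω_c¹/ω_s¹ = 13/51
Stage 2: N_ring = 27 + 2·19 = 65
Stage 2: 27(ω_s−ω_c) = −65(ω_r−ω_c),  ω_c=0, ω_r=1
Stage 2: ω_s = 0 − (65/27)(1−0) = -65/27
  ⇒ ω_s²/ω_r² = -65/27
Coupling ω_r² = ω_c¹ ⇒ overall = 13/51 × -65/27 = -845/1377

-845/1377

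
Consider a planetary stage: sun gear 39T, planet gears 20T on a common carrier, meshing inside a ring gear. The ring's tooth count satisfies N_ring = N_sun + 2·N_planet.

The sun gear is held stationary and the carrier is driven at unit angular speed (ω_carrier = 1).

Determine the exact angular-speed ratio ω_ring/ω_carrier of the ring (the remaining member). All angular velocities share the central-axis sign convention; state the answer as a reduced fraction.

N_ring = 39 + 2·20 = 79
39(ω_s−ω_c) = −79(ω_r−ω_c),  ω_s=0, ω_c=1
ω_r = 1 − (39/79)(0−1) = 118/79
ω_r/ω_c = 118/79

118/79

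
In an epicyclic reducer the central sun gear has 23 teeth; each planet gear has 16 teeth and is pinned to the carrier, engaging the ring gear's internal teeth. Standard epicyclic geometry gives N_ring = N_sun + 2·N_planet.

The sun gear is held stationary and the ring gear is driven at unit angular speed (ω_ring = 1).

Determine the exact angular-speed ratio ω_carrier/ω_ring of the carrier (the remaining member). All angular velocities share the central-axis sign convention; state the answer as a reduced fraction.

55/78

N_ring = 23 + 2·16 = 55
23(ω_s−ω_c) = −55(ω_r−ω_c),  ω_s=0, ω_r=1
23(0−ω_c) = −55(1−ω_c)  ⇒  78ω_c = 55  ⇒  ω_c = 55/78
ω_c/ω_r = 55/78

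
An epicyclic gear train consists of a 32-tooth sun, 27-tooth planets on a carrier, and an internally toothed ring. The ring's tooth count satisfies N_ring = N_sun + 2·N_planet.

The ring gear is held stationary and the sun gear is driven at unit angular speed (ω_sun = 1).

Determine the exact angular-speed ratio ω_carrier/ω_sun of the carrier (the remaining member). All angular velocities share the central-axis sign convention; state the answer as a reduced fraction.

N_ring = 32 + 2·27 = 86
32(ω_s−ω_c) = −86(ω_r−ω_c),  ω_r=0, ω_s=1
32(1−ω_c) = −86(0−ω_c)  ⇒  118ω_c = 32  ⇒  ω_c = 16/59
ω_c/ω_s = 16/59

16/59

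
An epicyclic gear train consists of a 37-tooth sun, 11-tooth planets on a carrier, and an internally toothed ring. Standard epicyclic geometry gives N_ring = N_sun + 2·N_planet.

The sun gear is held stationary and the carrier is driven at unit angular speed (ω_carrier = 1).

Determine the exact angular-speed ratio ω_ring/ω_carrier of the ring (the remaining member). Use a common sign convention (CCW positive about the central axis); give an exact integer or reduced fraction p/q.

N_ring = 37 + 2·11 = 59
37(ω_s−ω_c) = −59(ω_r−ω_c),  ω_s=0, ω_c=1
ω_r = 1 − (37/59)(0−1) = 96/59
ω_r/ω_c = 96/59

96/59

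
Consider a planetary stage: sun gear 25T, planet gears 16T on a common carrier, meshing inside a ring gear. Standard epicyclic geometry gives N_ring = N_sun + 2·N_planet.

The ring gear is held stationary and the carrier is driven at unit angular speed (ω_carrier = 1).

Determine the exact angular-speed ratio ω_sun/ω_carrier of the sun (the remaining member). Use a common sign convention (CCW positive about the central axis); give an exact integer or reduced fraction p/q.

82/25

N_ring = 25 + 2·16 = 57
25(ω_s−ω_c) = −57(ω_r−ω_c),  ω_r=0, ω_c=1
ω_s = 1 − (57/25)(0−1) = 82/25
ω_s/ω_c = 82/25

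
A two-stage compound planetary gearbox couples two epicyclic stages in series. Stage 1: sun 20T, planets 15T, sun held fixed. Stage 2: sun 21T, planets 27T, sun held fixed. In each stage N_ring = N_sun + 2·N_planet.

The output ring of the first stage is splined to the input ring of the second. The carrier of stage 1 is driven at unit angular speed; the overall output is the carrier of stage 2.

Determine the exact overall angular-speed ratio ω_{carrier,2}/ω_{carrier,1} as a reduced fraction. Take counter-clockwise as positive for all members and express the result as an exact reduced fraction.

35/32

Stage 1: N_ring = 20 + 2·15 = 50
Stage 1: 20(ω_s−ω_c) = −50(ω_r−ω_c),  ω_s=0, ω_c=1
Stage 1: ω_r = 1 − (20/50)(0−1) = 7/5
  ⇒ ω_r¹/ω_c¹ = 7/5
Stage 2: N_ring = 21 + 2·27 = 75
Stage 2: 21(ω_s−ω_c) = −75(ω_r−ω_c),  ω_s=0, ω_r=1
Stage 2: 21(0−ω_c) = −75(1−ω_c)  ⇒  96ω_c = 75  ⇒  ω_c = 25/32
  ⇒ ω_c²/ω_r² = 25/32
Coupling ω_r² = ω_r¹ ⇒ overall = 7/5 × 25/32 = 35/32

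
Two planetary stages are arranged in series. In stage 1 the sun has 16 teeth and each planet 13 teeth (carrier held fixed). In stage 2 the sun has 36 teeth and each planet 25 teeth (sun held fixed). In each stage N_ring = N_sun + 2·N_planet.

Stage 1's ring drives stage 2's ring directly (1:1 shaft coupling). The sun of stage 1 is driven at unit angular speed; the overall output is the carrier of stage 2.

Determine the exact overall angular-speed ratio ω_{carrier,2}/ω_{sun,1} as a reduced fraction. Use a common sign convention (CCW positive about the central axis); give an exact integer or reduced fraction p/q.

-344/1281

Stage 1: N_ring = 16 + 2·13 = 42
Stage 1: 16(ω_s−ω_c) = −42(ω_r−ω_c),  ω_c=0, ω_s=1
Stage 1: ω_r = 0 − (16/42)(1−0) = -8/21
  ⇒ ω_r¹/ω_s¹ = -8/21
Stage 2: N_ring = 36 + 2·25 = 86
Stage 2: 36(ω_s−ω_c) = −86(ω_r−ω_c),  ω_s=0, ω_r=1
Stage 2: 36(0−ω_c) = −86(1−ω_c)  ⇒  122ω_c = 86  ⇒  ω_c = 43/61
  ⇒ ω_c²/ω_r² = 43/61
Coupling ω_r² = ω_r¹ ⇒ overall = -8/21 × 43/61 = -344/1281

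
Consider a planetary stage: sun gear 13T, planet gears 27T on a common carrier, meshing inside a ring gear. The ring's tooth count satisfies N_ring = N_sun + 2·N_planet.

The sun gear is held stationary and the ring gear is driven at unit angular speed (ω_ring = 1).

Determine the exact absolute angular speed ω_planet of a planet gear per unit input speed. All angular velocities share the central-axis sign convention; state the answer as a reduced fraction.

67/54

N_ring = 13 + 2·27 = 67
13(ω_s−ω_c) = −67(ω_r−ω_c),  ω_s=0, ω_r=1
13(0−ω_c) = −67(1−ω_c)  ⇒  80ω_c = 67  ⇒  ω_c = 67/80
sun–planet: 13·(0−67/80) = −27·(ω_p−ω_c)  ⇒  ω_p−ω_c = −(13/27)·(-67/80) = 871/2160
ω_p = 67/80 + 871/2160 = 67/54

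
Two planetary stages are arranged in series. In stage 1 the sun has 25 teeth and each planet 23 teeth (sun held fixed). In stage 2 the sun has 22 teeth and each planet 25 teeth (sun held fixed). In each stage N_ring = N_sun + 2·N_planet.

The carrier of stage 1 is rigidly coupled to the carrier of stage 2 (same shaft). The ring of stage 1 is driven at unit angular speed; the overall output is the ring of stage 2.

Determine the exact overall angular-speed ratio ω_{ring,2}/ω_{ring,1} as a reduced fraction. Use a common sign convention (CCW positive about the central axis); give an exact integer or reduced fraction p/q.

Stage 1: N_ring = 25 + 2·23 = 71
Stage 1: 25(ω_s−ω_c) = −71(ω_r−ω_c),  ω_s=0, ω_r=1
Stage 1: 25(0−ω_c) = −71(1−ω_c)  ⇒  96ω_c = 71  ⇒  ω_c = 71/96
  ⇒ ω_c¹/ω_r¹ = 71/96
Stage 2: N_ring = 22 + 2·25 = 72
Stage 2: 22(ω_s−ω_c) = −72(ω_r−ω_c),  ω_s=0, ω_c=1
Stage 2: ω_r = 1 − (22/72)(0−1) = 47/36
  ⇒ ω_r²/ω_c² = 47/36
Coupling ω_c² = ω_c¹ ⇒ overall = 71/96 × 47/36 = 3337/3456

3337/3456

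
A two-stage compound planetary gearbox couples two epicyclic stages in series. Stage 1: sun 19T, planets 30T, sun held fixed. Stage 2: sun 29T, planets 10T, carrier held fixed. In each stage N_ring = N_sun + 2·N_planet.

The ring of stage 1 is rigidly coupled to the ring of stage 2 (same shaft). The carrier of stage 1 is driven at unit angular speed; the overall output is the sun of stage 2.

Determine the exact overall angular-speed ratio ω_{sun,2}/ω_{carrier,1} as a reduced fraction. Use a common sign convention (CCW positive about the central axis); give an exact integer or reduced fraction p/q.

-4802/2291

Stage 1: N_ring = 19 + 2·30 = 79
Stage 1: 19(ω_s−ω_c) = −79(ω_r−ω_c),  ω_s=0, ω_c=1
Stage 1: ω_r = 1 − (19/79)(0−1) = 98/79
  ⇒ ω_r¹/ω_c¹ = 98/79
Stage 2: N_ring = 29 + 2·10 = 49
Stage 2: 29(ω_s−ω_c) = −49(ω_r−ω_c),  ω_c=0, ω_r=1
Stage 2: ω_s = 0 − (49/29)(1−0) = -49/29
  ⇒ ω_s²/ω_r² = -49/29
Coupling ω_r² = ω_r¹ ⇒ overall = 98/79 × -49/29 = -4802/2291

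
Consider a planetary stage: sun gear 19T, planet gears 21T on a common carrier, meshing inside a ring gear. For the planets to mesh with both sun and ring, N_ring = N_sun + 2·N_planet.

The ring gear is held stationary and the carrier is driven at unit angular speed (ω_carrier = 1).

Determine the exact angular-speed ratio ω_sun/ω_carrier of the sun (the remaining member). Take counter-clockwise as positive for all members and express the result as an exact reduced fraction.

80/19

N_ring = 19 + 2·21 = 61
19(ω_s−ω_c) = −61(ω_r−ω_c),  ω_r=0, ω_c=1
ω_s = 1 − (61/19)(0−1) = 80/19
ω_s/ω_c = 80/19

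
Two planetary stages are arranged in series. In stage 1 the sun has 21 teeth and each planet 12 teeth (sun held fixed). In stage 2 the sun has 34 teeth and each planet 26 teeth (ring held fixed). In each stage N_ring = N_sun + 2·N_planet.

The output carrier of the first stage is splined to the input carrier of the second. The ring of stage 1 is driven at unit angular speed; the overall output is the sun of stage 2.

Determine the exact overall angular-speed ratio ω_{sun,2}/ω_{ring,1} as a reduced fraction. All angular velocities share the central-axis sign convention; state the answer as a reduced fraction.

450/187

Stage 1: N_ring = 21 + 2·12 = 45
Stage 1: 21(ω_s−ω_c) = −45(ω_r−ω_c),  ω_s=0, ω_r=1
Stage 1: 21(0−ω_c) = −45(1−ω_c)  ⇒  66ω_c = 45  ⇒  ω_c = 15/22
  ⇒ ω_c¹/ω_r¹ = 15/22
Stage 2: N_ring = 34 + 2·26 = 86
Stage 2: 34(ω_s−ω_c) = −86(ω_r−ω_c),  ω_r=0, ω_c=1
Stage 2: ω_s = 1 − (86/34)(0−1) = 60/17
  ⇒ ω_s²/ω_c² = 60/17
Coupling ω_c² = ω_c¹ ⇒ overall = 15/22 × 60/17 = 450/187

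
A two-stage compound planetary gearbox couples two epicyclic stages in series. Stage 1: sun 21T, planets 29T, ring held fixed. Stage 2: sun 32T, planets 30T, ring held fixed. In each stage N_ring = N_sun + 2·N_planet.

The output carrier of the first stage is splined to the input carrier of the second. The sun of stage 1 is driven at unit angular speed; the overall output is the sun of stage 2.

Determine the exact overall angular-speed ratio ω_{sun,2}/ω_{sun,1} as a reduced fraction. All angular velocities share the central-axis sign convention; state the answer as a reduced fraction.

651/800

Stage 1: N_ring = 21 + 2·29 = 79
Stage 1: 21(ω_s−ω_c) = −79(ω_r−ω_c),  ω_r=0, ω_s=1
Stage 1: 21(1−ω_c) = −79(0−ω_c)  ⇒  100ω_c = 21  ⇒  ω_c = 21/100
  ⇒ ω_c¹/ω_s¹ = 21/100
Stage 2: N_ring = 32 + 2·30 = 92
Stage 2: 32(ω_s−ω_c) = −92(ω_r−ω_c),  ω_r=0, ω_c=1
Stage 2: ω_s = 1 − (92/32)(0−1) = 31/8
  ⇒ ω_s²/ω_c² = 31/8
Coupling ω_c² = ω_c¹ ⇒ overall = 21/100 × 31/8 = 651/800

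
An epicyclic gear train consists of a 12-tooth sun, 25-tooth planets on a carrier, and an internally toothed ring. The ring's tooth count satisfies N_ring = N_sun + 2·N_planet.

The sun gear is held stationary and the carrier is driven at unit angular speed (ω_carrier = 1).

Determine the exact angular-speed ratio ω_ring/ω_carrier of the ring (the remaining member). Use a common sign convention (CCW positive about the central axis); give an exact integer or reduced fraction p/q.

N_ring = 12 + 2·25 = 62
12(ω_s−ω_c) = −62(ω_r−ω_c),  ω_s=0, ω_c=1
ω_r = 1 − (12/62)(0−1) = 37/31
ω_r/ω_c = 37/31

37/31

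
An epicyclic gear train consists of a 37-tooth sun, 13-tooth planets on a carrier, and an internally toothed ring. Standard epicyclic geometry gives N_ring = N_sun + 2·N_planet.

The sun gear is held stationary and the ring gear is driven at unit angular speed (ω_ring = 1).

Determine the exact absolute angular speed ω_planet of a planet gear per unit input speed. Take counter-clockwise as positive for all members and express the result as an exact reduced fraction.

63/26

N_ring = 37 + 2·13 = 63
37(ω_s−ω_c) = −63(ω_r−ω_c),  ω_s=0, ω_r=1
37(0−ω_c) = −63(1−ω_c)  ⇒  100ω_c = 63  ⇒  ω_c = 63/100
sun–planet: 37·(0−63/100) = −13·(ω_p−ω_c)  ⇒  ω_p−ω_c = −(37/13)·(-63/100) = 2331/1300
ω_p = 63/100 + 2331/1300 = 63/26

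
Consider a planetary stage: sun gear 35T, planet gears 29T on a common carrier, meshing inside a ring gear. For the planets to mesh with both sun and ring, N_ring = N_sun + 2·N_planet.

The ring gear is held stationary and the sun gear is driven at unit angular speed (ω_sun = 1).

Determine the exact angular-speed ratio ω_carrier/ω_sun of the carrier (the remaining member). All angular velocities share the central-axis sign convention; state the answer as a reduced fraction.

35/128

N_ring = 35 + 2·29 = 93
35(ω_s−ω_c) = −93(ω_r−ω_c),  ω_r=0, ω_s=1
35(1−ω_c) = −93(0−ω_c)  ⇒  128ω_c = 35  ⇒  ω_c = 35/128
ω_c/ω_s = 35/128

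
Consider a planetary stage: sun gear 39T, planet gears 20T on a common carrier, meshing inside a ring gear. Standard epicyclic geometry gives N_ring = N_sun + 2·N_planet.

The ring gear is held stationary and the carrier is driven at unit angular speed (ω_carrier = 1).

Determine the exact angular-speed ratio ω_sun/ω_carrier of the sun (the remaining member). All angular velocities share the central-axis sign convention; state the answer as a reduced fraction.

N_ring = 39 + 2·20 = 79
39(ω_s−ω_c) = −79(ω_r−ω_c),  ω_r=0, ω_c=1
ω_s = 1 − (79/39)(0−1) = 118/39
ω_s/ω_c = 118/39

118/39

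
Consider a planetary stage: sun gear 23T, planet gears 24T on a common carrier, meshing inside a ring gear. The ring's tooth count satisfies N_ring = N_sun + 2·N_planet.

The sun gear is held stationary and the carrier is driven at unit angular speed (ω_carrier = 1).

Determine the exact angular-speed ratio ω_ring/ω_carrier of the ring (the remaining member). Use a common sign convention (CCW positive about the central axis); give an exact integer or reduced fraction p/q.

N_ring = 23 + 2·24 = 71
23(ω_s−ω_c) = −71(ω_r−ω_c),  ω_s=0, ω_c=1
ω_r = 1 − (23/71)(0−1) = 94/71
ω_r/ω_c = 94/71

94/71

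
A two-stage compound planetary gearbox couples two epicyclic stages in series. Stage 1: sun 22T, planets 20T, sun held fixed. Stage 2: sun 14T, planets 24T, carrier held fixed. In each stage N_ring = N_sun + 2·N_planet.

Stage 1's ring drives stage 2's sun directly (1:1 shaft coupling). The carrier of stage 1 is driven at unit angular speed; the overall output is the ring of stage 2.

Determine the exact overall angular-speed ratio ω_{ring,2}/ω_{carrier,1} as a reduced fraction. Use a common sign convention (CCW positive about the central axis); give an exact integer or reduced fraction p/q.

-294/961

Stage 1: N_ring = 22 + 2·20 = 62
Stage 1: 22(ω_s−ω_c) = −62(ω_r−ω_c),  ω_s=0, ω_c=1
Stage 1: ω_r = 1 − (22/62)(0−1) = 42/31
  ⇒ ω_r¹/ω_c¹ = 42/31
Stage 2: N_ring = 14 + 2·24 = 62
Stage 2: 14(ω_s−ω_c) = −62(ω_r−ω_c),  ω_c=0, ω_s=1
Stage 2: ω_r = 0 − (14/62)(1−0) = -7/31
  ⇒ ω_r²/ω_s² = -7/31
Coupling ω_s² = ω_r¹ ⇒ overall = 42/31 × -7/31 = -294/961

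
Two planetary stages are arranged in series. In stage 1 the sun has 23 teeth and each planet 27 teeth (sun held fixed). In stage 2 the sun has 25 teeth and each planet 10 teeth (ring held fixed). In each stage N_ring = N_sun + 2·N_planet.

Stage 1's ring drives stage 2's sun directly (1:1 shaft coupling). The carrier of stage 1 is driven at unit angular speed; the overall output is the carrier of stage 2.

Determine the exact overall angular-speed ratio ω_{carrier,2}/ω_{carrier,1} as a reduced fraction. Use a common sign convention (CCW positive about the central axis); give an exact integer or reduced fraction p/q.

Stage 1: N_ring = 23 + 2·27 = 77
Stage 1: 23(ω_s−ω_c) = −77(ω_r−ω_c),  ω_s=0, ω_c=1
Stage 1: ω_r = 1 − (23/77)(0−1) = 100/77
  ⇒ ω_r¹/ω_c¹ = 100/77
Stage 2: N_ring = 25 + 2·10 = 45
Stage 2: 25(ω_s−ω_c) = −45(ω_r−ω_c),  ω_r=0, ω_s=1
Stage 2: 25(1−ω_c) = −45(0−ω_c)  ⇒  70ω_c = 25  ⇒  ω_c = 5/14
  ⇒ ω_c²/ω_s² = 5/14
Coupling ω_s² = ω_r¹ ⇒ overall = 100/77 × 5/14 = 250/539

250/539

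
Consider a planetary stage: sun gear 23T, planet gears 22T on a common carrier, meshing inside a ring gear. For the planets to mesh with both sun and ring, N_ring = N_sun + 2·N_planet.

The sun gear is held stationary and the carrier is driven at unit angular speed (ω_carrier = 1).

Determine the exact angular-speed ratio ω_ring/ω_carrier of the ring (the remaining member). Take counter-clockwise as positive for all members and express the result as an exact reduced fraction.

90/67

N_ring = 23 + 2·22 = 67
23(ω_s−ω_c) = −67(ω_r−ω_c),  ω_s=0, ω_c=1
ω_r = 1 − (23/67)(0−1) = 90/67
ω_r/ω_c = 90/67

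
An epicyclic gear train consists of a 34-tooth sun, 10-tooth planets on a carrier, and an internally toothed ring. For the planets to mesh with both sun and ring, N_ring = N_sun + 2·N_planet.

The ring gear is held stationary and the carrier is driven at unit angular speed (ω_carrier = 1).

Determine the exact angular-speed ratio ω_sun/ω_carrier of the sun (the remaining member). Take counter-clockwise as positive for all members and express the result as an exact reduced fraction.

44/17

N_ring = 34 + 2·10 = 54
34(ω_s−ω_c) = −54(ω_r−ω_c),  ω_r=0, ω_c=1
ω_s = 1 − (54/34)(0−1) = 44/17
ω_s/ω_c = 44/17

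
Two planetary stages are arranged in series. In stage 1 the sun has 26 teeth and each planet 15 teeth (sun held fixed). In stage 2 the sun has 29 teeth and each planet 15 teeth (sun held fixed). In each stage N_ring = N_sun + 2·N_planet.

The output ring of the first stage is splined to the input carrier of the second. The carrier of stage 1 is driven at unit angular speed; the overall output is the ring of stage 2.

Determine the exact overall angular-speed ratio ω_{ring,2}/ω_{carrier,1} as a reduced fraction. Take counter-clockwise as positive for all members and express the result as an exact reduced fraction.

902/413

Stage 1: N_ring = 26 + 2·15 = 56
Stage 1: 26(ω_s−ω_c) = −56(ω_r−ω_c),  ω_s=0, ω_c=1
Stage 1: ω_r = 1 − (26/56)(0−1) = 41/28
  ⇒ ω_r¹/ω_c¹ = 41/28
Stage 2: N_ring = 29 + 2·15 = 59
Stage 2: 29(ω_s−ω_c) = −59(ω_r−ω_c),  ω_s=0, ω_c=1
Stage 2: ω_r = 1 − (29/59)(0−1) = 88/59
  ⇒ ω_r²/ω_c² = 88/59
Coupling ω_c² = ω_r¹ ⇒ overall = 41/28 × 88/59 = 902/413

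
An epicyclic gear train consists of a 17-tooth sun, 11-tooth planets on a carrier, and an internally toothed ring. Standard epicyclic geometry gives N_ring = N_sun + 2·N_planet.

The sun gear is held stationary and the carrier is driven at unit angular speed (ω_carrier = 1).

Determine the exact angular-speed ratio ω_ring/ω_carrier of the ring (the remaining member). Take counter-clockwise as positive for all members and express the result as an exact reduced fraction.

N_ring = 17 + 2·11 = 39
17(ω_s−ω_c) = −39(ω_r−ω_c),  ω_s=0, ω_c=1
ω_r = 1 − (17/39)(0−1) = 56/39
ω_r/ω_c = 56/39

56/39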